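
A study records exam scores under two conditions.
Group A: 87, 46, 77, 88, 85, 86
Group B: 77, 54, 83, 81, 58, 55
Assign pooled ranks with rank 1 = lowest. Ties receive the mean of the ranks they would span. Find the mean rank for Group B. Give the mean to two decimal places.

Sorted (ascending): 46, 54, 55, 58, 77, 77, 81, 83, 85, 86, 87, 88
The 2 values of 77 occupy positions 5–6 → average rank (5+6)/2 = 5.5.
Group B values → pooled ranks: 77→5.5, 54→2, 83→8, 81→7, 58→4, 55→3
Mean rank = (5.5 + 2 + 8 + 7 + 4 + 3) / 6 = 4.92

4.92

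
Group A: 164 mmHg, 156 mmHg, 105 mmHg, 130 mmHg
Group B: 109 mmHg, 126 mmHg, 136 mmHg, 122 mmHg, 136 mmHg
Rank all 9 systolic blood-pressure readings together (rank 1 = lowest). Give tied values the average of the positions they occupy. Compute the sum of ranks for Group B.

22

Sorted (ascending): 105, 109, 122, 126, 130, 136, 136, 156, 164
The 2 values of 136 occupy positions 6–7 → average rank (6+7)/2 = 6.5.
Group B values → pooled ranks: 109→2, 126→4, 136→6.5, 122→3, 136→6.5
Rank sum = 2 + 4 + 6.5 + 3 + 6.5 = 22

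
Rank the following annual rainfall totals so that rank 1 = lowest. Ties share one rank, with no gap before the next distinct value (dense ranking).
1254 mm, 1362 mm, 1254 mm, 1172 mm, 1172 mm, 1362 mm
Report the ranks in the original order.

2, 3, 2, 1, 1, 3

Sorted (ascending): 1172, 1172, 1254, 1254, 1362, 1362
The 2 values of 1172 share dense rank 1.
The 2 values of 1254 share dense rank 2.
The 2 values of 1362 share dense rank 3.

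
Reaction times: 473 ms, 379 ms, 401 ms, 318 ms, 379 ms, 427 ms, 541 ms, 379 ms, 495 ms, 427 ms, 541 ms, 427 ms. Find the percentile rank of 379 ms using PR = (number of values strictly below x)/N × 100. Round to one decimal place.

N = 12.
Strictly below 379: 1. Equal to 379: 3.
PR = 1/12 × 100 = 8.3

8.3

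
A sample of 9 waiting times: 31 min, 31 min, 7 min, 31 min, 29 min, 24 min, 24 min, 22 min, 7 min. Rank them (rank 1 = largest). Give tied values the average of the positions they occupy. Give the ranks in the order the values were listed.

Sorted (descending): 31, 31, 31, 29, 24, 24, 22, 7, 7
The 3 values of 31 occupy positions 1–3 → average rank 2.
The 2 values of 24 occupy positions 5–6 → average rank (5+6)/2 = 5.5.
The 2 values of 7 occupy positions 8–9 → average rank (8+9)/2 = 8.5.

2, 2, 8.5, 2, 4, 5.5, 5.5, 7, 8.5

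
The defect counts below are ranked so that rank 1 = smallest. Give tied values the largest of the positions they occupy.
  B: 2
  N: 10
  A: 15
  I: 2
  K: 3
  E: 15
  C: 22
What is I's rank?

2

Sorted (ascending): 2, 2, 3, 10, 15, 15, 22
The 2 values of 2 occupy positions 1–2 → each gets rank 2.
The 2 values of 15 occupy positions 5–6 → each gets rank 6.
I has value 2 → rank 2.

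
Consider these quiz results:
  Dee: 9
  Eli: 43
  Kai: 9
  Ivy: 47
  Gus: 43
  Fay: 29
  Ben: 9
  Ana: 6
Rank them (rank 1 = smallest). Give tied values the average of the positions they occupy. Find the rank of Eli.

6.5

Sorted (ascending): 6, 9, 9, 9, 29, 43, 43, 47
The 3 values of 9 occupy positions 2–4 → average rank 3.
The 2 values of 43 occupy positions 6–7 → average rank (6+7)/2 = 6.5.
Eli has value 43 → rank 6.5.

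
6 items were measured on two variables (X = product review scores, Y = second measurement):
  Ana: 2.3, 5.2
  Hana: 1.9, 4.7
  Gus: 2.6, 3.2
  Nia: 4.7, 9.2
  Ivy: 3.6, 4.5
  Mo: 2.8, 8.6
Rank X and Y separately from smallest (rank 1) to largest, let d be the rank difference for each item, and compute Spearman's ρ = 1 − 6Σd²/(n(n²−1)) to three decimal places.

Ranks of variable 1: 2, 1, 3, 6, 5, 4
Ranks of variable 2: 4, 3, 1, 6, 2, 5
d = r₁ − r₂: -2, -2, 2, 0, 3, -1
d²: 4, 4, 4, 0, 9, 1; Σd² = 22
ρ = 1 − 6·22/(6·35) = 1 − 132/210 = 0.371

0.371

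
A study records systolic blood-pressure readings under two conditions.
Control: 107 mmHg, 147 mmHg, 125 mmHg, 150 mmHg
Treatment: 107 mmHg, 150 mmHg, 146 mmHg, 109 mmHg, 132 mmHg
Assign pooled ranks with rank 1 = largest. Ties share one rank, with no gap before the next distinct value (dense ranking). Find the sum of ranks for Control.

15

Sorted (descending): 150, 150, 147, 146, 132, 125, 109, 107, 107
The 2 values of 150 share dense rank 1.
The 2 values of 107 share dense rank 7.
Remaining distinct values take the next consecutive integers.
Control values → pooled ranks: 107→7, 147→2, 125→5, 150→1
Rank sum = 7 + 2 + 5 + 1 = 15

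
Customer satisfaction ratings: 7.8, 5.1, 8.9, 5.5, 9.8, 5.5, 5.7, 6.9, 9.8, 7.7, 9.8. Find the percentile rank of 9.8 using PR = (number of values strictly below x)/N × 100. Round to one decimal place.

N = 11.
Strictly below 9.8: 8. Equal to 9.8: 3.
PR = 8/11 × 100 = 72.7

72.7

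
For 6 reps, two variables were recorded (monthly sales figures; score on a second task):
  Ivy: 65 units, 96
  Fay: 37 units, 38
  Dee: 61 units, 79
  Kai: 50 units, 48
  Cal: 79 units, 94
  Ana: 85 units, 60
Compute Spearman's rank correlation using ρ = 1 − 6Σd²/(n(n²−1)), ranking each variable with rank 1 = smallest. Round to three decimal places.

Ranks of variable 1: 4, 1, 3, 2, 5, 6
Ranks of variable 2: 6, 1, 4, 2, 5, 3
d = r₁ − r₂: -2, 0, -1, 0, 0, 3
d²: 4, 0, 1, 0, 0, 9; Σd² = 14
ρ = 1 − 6·14/(6·35) = 1 − 84/210 = 0.600

0.600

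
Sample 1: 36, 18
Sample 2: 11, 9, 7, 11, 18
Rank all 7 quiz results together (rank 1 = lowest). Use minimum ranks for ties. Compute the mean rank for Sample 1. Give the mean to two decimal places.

6.00

Sorted (ascending): 7, 9, 11, 11, 18, 18, 36
The 2 values of 11 occupy positions 3–4 → each gets rank 3.
The 2 values of 18 occupy positions 5–6 → each gets rank 5.
Sample 1 values → pooled ranks: 36→7, 18→5
Mean rank = (7 + 5) / 2 = 6.00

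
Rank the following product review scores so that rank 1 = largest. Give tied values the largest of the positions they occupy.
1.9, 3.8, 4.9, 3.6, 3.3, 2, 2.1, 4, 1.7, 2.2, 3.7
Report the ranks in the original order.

10, 3, 1, 5, 6, 9, 8, 2, 11, 7, 4

Sorted (descending): 4.9, 4, 3.8, 3.7, 3.6, 3.3, 2.2, 2.1, 2, 1.9, 1.7
No ties — each value takes its position as its rank.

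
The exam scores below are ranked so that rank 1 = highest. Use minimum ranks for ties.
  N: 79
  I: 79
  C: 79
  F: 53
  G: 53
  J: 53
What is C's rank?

1

Sorted (descending): 79, 79, 79, 53, 53, 53
The 3 values of 79 occupy positions 1–3 → each gets rank 1.
The 3 values of 53 occupy positions 4–6 → each gets rank 4.
C has value 79 → rank 1.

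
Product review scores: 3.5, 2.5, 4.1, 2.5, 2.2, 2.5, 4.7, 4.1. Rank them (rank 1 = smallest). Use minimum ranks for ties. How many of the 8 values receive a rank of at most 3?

Sorted (ascending): 2.2, 2.5, 2.5, 2.5, 3.5, 4.1, 4.1, 4.7
The 3 values of 2.5 occupy positions 2–4 → each gets rank 2.
The 2 values of 4.1 occupy positions 6–7 → each gets rank 6.
Ranks ≤ 3: {1, 2, 2, 2} → 4 values.

4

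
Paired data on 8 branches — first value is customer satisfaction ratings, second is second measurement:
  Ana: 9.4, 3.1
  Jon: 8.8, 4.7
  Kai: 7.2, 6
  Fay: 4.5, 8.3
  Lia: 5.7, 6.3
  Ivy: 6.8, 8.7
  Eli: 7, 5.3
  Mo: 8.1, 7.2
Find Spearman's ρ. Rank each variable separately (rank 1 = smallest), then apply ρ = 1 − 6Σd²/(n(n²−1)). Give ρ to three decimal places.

Ranks of variable 1: 8, 7, 5, 1, 2, 3, 4, 6
Ranks of variable 2: 1, 2, 4, 7, 5, 8, 3, 6
d = r₁ − r₂: 7, 5, 1, -6, -3, -5, 1, 0
d²: 49, 25, 1, 36, 9, 25, 1, 0; Σd² = 146
ρ = 1 − 6·146/(8·63) = 1 − 876/504 = -0.738

-0.738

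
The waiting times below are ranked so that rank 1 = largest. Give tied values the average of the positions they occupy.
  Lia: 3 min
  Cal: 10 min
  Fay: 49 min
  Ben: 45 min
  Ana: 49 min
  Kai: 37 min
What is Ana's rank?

1.5

Sorted (descending): 49, 49, 45, 37, 10, 3
The 2 values of 49 occupy positions 1–2 → average rank (1+2)/2 = 1.5.
Ana has value 49 min → rank 1.5.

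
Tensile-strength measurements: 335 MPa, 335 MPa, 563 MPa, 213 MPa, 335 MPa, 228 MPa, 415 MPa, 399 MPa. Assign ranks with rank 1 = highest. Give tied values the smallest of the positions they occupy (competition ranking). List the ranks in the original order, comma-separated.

4, 4, 1, 8, 4, 7, 2, 3

Sorted (descending): 563, 415, 399, 335, 335, 335, 228, 213
The 3 values of 335 occupy positions 4–6 → each gets rank 4.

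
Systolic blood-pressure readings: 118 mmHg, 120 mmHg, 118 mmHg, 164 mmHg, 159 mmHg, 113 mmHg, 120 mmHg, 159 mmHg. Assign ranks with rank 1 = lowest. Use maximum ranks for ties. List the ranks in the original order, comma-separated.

3, 5, 3, 8, 7, 1, 5, 7

Sorted (ascending): 113, 118, 118, 120, 120, 159, 159, 164
The 2 values of 118 occupy positions 2–3 → each gets rank 3.
The 2 values of 120 occupy positions 4–5 → each gets rank 5.
The 2 values of 159 occupy positions 6–7 → each gets rank 7.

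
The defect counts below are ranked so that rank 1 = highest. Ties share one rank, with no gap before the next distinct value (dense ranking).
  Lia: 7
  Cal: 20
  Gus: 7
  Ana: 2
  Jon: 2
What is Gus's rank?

2

Sorted (descending): 20, 7, 7, 2, 2
The 2 values of 7 share dense rank 2.
The 2 values of 2 share dense rank 3.
Remaining distinct values take the next consecutive integers.
Gus has value 7 → rank 2.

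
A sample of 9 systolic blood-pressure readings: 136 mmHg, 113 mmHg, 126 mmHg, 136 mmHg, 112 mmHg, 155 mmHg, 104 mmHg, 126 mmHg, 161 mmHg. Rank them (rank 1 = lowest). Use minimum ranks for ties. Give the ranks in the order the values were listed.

6, 3, 4, 6, 2, 8, 1, 4, 9

Sorted (ascending): 104, 112, 113, 126, 126, 136, 136, 155, 161
The 2 values of 126 occupy positions 4–5 → each gets rank 4.
The 2 values of 136 occupy positions 6–7 → each gets rank 6.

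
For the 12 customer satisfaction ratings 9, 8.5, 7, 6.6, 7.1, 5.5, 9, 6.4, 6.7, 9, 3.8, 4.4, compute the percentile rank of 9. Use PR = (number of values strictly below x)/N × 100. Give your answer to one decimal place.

75.0

N = 12.
Strictly below 9: 9. Equal to 9: 3.
PR = 9/12 × 100 = 75.0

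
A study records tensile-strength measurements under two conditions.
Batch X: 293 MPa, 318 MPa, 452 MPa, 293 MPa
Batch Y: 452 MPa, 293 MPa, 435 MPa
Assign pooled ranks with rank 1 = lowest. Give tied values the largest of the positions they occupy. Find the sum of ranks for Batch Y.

15

Sorted (ascending): 293, 293, 293, 318, 435, 452, 452
The 3 values of 293 occupy positions 1–3 → each gets rank 3.
The 2 values of 452 occupy positions 6–7 → each gets rank 7.
Batch Y values → pooled ranks: 452→7, 293→3, 435→5
Rank sum = 7 + 3 + 5 = 15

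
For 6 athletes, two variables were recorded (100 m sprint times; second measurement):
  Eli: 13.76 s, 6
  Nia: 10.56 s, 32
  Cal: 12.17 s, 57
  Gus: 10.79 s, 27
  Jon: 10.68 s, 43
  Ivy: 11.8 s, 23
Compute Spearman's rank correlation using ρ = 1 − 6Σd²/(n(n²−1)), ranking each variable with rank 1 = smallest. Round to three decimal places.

-0.371

Ranks of variable 1: 6, 1, 5, 3, 2, 4
Ranks of variable 2: 1, 4, 6, 3, 5, 2
d = r₁ − r₂: 5, -3, -1, 0, -3, 2
d²: 25, 9, 1, 0, 9, 4; Σd² = 48
ρ = 1 − 6·48/(6·35) = 1 − 288/210 = -0.371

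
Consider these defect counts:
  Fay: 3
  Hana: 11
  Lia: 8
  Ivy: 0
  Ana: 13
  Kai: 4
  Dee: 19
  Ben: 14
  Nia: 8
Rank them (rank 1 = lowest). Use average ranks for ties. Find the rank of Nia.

Sorted (ascending): 0, 3, 4, 8, 8, 11, 13, 14, 19
The 2 values of 8 occupy positions 4–5 → average rank (4+5)/2 = 4.5.
Nia has value 8 → rank 4.5.

4.5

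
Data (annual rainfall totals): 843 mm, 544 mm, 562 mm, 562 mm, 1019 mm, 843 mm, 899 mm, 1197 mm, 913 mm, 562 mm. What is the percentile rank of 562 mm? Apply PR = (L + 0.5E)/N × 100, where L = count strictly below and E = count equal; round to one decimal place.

N = 10.
Strictly below 562: 1. Equal to 562: 3.
PR = (1 + 0.5·3)/10 × 100 = 25.0

25.0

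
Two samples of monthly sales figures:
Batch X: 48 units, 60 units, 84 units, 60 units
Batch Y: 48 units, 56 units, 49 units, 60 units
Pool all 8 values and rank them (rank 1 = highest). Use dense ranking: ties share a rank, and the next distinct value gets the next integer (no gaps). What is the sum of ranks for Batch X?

Sorted (descending): 84, 60, 60, 60, 56, 49, 48, 48
The 3 values of 60 share dense rank 2.
The 2 values of 48 share dense rank 5.
Remaining distinct values take the next consecutive integers.
Batch X values → pooled ranks: 48→5, 60→2, 84→1, 60→2
Rank sum = 5 + 2 + 1 + 2 = 10

10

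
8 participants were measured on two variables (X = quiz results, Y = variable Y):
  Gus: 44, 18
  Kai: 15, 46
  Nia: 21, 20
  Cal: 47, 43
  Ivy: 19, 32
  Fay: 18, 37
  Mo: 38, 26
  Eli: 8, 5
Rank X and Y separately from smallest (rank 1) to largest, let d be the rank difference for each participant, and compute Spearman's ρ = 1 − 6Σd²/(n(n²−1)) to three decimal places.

0.048

Ranks of variable 1: 7, 2, 5, 8, 4, 3, 6, 1
Ranks of variable 2: 2, 8, 3, 7, 5, 6, 4, 1
d = r₁ − r₂: 5, -6, 2, 1, -1, -3, 2, 0
d²: 25, 36, 4, 1, 1, 9, 4, 0; Σd² = 80
ρ = 1 − 6·80/(8·63) = 1 − 480/504 = 0.048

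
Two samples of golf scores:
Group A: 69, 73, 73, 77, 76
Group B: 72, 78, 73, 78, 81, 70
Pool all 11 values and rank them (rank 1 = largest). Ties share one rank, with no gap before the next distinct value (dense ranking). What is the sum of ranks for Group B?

Sorted (descending): 81, 78, 78, 77, 76, 73, 73, 73, 72, 70, 69
The 2 values of 78 share dense rank 2.
The 3 values of 73 share dense rank 5.
Remaining distinct values take the next consecutive integers.
Group B values → pooled ranks: 72→6, 78→2, 73→5, 78→2, 81→1, 70→7
Rank sum = 6 + 2 + 5 + 2 + 1 + 7 = 23

23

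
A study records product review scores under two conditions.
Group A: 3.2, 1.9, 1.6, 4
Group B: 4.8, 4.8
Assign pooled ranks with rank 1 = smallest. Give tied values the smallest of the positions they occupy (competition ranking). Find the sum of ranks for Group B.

Sorted (ascending): 1.6, 1.9, 3.2, 4, 4.8, 4.8
The 2 values of 4.8 occupy positions 5–6 → each gets rank 5.
Group B values → pooled ranks: 4.8→5, 4.8→5
Rank sum = 5 + 5 = 10

10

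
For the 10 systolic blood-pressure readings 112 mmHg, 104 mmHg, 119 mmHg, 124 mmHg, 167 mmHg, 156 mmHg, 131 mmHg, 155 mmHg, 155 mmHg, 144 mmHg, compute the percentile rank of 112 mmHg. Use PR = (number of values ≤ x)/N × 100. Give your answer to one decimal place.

N = 10.
Strictly below 112: 1. Equal to 112: 1.
PR = 2/10 × 100 = 20.0

20.0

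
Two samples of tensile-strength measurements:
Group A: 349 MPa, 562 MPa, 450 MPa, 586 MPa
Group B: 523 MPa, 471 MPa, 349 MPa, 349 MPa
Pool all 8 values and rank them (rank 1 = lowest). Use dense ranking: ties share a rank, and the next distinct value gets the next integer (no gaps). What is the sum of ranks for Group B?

9

Sorted (ascending): 349, 349, 349, 450, 471, 523, 562, 586
The 3 values of 349 share dense rank 1.
Remaining distinct values take the next consecutive integers.
Group B values → pooled ranks: 523→4, 471→3, 349→1, 349→1
Rank sum = 4 + 3 + 1 + 1 = 9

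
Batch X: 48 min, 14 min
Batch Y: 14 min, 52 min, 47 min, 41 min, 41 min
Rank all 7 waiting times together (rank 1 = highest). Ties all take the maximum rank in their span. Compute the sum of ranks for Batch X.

9

Sorted (descending): 52, 48, 47, 41, 41, 14, 14
The 2 values of 41 occupy positions 4–5 → each gets rank 5.
The 2 values of 14 occupy positions 6–7 → each gets rank 7.
Batch X values → pooled ranks: 48→2, 14→7
Rank sum = 2 + 7 = 9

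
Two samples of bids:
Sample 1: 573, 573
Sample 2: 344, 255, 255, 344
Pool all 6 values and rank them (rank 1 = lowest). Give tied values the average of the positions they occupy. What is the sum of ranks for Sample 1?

11

Sorted (ascending): 255, 255, 344, 344, 573, 573
The 2 values of 255 occupy positions 1–2 → average rank (1+2)/2 = 1.5.
The 2 values of 344 occupy positions 3–4 → average rank (3+4)/2 = 3.5.
The 2 values of 573 occupy positions 5–6 → average rank (5+6)/2 = 5.5.
Sample 1 values → pooled ranks: 573→5.5, 573→5.5
Rank sum = 5.5 + 5.5 = 11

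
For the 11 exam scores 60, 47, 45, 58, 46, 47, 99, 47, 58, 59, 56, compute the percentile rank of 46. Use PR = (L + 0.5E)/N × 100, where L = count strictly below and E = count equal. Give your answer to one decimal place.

13.6

N = 11.
Strictly below 46: 1. Equal to 46: 1.
PR = (1 + 0.5·1)/11 × 100 = 13.6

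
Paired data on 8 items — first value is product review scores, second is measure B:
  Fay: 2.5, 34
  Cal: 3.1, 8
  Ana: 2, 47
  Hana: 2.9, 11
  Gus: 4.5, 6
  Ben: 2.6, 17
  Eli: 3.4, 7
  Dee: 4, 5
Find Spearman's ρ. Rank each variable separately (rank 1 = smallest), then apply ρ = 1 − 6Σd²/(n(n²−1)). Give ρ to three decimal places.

Ranks of variable 1: 2, 5, 1, 4, 8, 3, 6, 7
Ranks of variable 2: 7, 4, 8, 5, 2, 6, 3, 1
d = r₁ − r₂: -5, 1, -7, -1, 6, -3, 3, 6
d²: 25, 1, 49, 1, 36, 9, 9, 36; Σd² = 166
ρ = 1 − 6·166/(8·63) = 1 − 996/504 = -0.976

-0.976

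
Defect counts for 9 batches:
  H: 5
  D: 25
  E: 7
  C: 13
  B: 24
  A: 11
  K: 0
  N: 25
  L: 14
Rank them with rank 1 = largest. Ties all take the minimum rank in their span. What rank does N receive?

Sorted (descending): 25, 25, 24, 14, 13, 11, 7, 5, 0
The 2 values of 25 occupy positions 1–2 → each gets rank 1.
N has value 25 → rank 1.

1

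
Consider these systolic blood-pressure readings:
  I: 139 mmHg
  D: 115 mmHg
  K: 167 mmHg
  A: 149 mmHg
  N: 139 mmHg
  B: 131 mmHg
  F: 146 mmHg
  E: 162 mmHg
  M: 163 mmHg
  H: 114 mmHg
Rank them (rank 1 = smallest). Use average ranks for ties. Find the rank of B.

3

Sorted (ascending): 114, 115, 131, 139, 139, 146, 149, 162, 163, 167
The 2 values of 139 occupy positions 4–5 → average rank (4+5)/2 = 4.5.
B has value 131 mmHg → rank 3.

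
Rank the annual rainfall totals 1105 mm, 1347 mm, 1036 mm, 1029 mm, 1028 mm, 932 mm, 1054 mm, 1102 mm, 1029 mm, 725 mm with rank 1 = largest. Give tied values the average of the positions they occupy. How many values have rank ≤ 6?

Sorted (descending): 1347, 1105, 1102, 1054, 1036, 1029, 1029, 1028, 932, 725
The 2 values of 1029 occupy positions 6–7 → average rank (6+7)/2 = 6.5.
Ranks ≤ 6: {1, 2, 3, 4, 5} → 5 values.

5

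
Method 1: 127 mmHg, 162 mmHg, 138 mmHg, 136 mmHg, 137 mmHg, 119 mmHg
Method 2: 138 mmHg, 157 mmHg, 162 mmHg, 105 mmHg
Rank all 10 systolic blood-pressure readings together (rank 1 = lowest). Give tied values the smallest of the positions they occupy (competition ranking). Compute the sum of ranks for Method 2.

Sorted (ascending): 105, 119, 127, 136, 137, 138, 138, 157, 162, 162
The 2 values of 138 occupy positions 6–7 → each gets rank 6.
The 2 values of 162 occupy positions 9–10 → each gets rank 9.
Method 2 values → pooled ranks: 138→6, 157→8, 162→9, 105→1
Rank sum = 6 + 8 + 9 + 1 = 24

24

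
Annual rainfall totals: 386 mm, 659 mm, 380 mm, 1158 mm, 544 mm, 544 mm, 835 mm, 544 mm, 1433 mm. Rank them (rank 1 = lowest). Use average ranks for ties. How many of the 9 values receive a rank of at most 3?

2

Sorted (ascending): 380, 386, 544, 544, 544, 659, 835, 1158, 1433
The 3 values of 544 occupy positions 3–5 → average rank 4.
Ranks ≤ 3: {1, 2} → 2 values.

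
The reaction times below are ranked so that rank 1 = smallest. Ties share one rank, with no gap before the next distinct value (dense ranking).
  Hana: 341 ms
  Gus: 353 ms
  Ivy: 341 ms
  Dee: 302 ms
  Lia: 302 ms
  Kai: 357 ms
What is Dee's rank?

1

Sorted (ascending): 302, 302, 341, 341, 353, 357
The 2 values of 302 share dense rank 1.
The 2 values of 341 share dense rank 2.
Remaining distinct values take the next consecutive integers.
Dee has value 302 ms → rank 1.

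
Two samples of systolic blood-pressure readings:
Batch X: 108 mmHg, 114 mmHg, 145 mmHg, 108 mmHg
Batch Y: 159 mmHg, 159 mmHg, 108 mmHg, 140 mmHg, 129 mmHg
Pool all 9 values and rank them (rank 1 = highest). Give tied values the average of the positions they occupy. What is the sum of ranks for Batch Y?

Sorted (descending): 159, 159, 145, 140, 129, 114, 108, 108, 108
The 2 values of 159 occupy positions 1–2 → average rank (1+2)/2 = 1.5.
The 3 values of 108 occupy positions 7–9 → average rank 8.
Batch Y values → pooled ranks: 159→1.5, 159→1.5, 108→8, 140→4, 129→5
Rank sum = 1.5 + 1.5 + 8 + 4 + 5 = 20

20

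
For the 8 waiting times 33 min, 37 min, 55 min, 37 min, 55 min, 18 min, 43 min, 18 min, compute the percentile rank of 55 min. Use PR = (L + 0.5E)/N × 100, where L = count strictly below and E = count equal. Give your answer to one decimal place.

87.5

N = 8.
Strictly below 55: 6. Equal to 55: 2.
PR = (6 + 0.5·2)/8 × 100 = 87.5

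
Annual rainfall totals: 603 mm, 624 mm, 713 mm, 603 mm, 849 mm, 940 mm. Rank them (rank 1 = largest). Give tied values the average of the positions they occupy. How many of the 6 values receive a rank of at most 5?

Sorted (descending): 940, 849, 713, 624, 603, 603
The 2 values of 603 occupy positions 5–6 → average rank (5+6)/2 = 5.5.
Ranks ≤ 5: {1, 2, 3, 4} → 4 values.

4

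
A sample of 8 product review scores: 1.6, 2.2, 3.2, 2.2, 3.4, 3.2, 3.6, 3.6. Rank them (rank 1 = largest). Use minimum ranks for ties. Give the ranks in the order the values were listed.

Sorted (descending): 3.6, 3.6, 3.4, 3.2, 3.2, 2.2, 2.2, 1.6
The 2 values of 3.6 occupy positions 1–2 → each gets rank 1.
The 2 values of 3.2 occupy positions 4–5 → each gets rank 4.
The 2 values of 2.2 occupy positions 6–7 → each gets rank 6.

8, 6, 4, 6, 3, 4, 1, 1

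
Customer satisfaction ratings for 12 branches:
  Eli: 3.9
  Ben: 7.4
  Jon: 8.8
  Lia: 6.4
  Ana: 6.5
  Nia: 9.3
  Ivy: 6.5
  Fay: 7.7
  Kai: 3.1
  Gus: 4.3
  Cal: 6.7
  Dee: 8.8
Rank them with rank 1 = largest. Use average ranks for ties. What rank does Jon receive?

2.5

Sorted (descending): 9.3, 8.8, 8.8, 7.7, 7.4, 6.7, 6.5, 6.5, 6.4, 4.3, 3.9, 3.1
The 2 values of 8.8 occupy positions 2–3 → average rank (2+3)/2 = 2.5.
The 2 values of 6.5 occupy positions 7–8 → average rank (7+8)/2 = 7.5.
Jon has value 8.8 → rank 2.5.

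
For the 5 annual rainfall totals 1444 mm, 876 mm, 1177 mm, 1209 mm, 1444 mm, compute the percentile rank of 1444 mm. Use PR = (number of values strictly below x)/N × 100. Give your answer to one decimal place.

60.0

N = 5.
Strictly below 1444: 3. Equal to 1444: 2.
PR = 3/5 × 100 = 60.0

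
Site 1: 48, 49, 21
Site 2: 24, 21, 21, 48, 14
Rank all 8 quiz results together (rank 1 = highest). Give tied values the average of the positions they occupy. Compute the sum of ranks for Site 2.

26.5

Sorted (descending): 49, 48, 48, 24, 21, 21, 21, 14
The 2 values of 48 occupy positions 2–3 → average rank (2+3)/2 = 2.5.
The 3 values of 21 occupy positions 5–7 → average rank 6.
Site 2 values → pooled ranks: 24→4, 21→6, 21→6, 48→2.5, 14→8
Rank sum = 4 + 6 + 6 + 2.5 + 8 = 26.5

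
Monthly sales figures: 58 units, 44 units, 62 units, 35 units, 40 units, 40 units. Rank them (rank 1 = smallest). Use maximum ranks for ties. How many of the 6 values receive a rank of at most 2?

1

Sorted (ascending): 35, 40, 40, 44, 58, 62
The 2 values of 40 occupy positions 2–3 → each gets rank 3.
Ranks ≤ 2: {1} → 1 value.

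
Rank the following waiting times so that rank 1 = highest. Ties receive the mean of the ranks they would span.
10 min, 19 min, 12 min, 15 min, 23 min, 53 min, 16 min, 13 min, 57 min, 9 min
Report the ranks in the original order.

9, 4, 8, 6, 3, 2, 5, 7, 1, 10

Sorted (descending): 57, 53, 23, 19, 16, 15, 13, 12, 10, 9
No ties — each value takes its position as its rank.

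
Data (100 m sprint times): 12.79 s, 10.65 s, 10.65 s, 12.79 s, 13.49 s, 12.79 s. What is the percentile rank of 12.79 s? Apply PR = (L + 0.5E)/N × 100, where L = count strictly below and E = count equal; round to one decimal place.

58.3

N = 6.
Strictly below 12.79: 2. Equal to 12.79: 3.
PR = (2 + 0.5·3)/6 × 100 = 58.3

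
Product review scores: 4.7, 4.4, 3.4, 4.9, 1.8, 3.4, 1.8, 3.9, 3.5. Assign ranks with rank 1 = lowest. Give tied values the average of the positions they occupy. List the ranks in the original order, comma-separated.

Sorted (ascending): 1.8, 1.8, 3.4, 3.4, 3.5, 3.9, 4.4, 4.7, 4.9
The 2 values of 1.8 occupy positions 1–2 → average rank (1+2)/2 = 1.5.
The 2 values of 3.4 occupy positions 3–4 → average rank (3+4)/2 = 3.5.

8, 7, 3.5, 9, 1.5, 3.5, 1.5, 6, 5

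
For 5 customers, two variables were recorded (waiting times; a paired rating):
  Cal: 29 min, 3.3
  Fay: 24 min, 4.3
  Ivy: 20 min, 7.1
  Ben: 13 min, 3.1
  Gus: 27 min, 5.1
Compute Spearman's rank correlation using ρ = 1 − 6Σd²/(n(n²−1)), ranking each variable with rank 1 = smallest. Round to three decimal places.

Ranks of variable 1: 5, 3, 2, 1, 4
Ranks of variable 2: 2, 3, 5, 1, 4
d = r₁ − r₂: 3, 0, -3, 0, 0
d²: 9, 0, 9, 0, 0; Σd² = 18
ρ = 1 − 6·18/(5·24) = 1 − 108/120 = 0.100

0.100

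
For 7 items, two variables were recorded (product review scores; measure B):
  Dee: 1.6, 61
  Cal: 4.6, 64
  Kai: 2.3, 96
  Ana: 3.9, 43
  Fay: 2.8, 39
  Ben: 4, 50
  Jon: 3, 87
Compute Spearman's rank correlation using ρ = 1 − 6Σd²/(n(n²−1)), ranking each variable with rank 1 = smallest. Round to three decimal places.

-0.143

Ranks of variable 1: 1, 7, 2, 5, 3, 6, 4
Ranks of variable 2: 4, 5, 7, 2, 1, 3, 6
d = r₁ − r₂: -3, 2, -5, 3, 2, 3, -2
d²: 9, 4, 25, 9, 4, 9, 4; Σd² = 64
ρ = 1 − 6·64/(7·48) = 1 − 384/336 = -0.143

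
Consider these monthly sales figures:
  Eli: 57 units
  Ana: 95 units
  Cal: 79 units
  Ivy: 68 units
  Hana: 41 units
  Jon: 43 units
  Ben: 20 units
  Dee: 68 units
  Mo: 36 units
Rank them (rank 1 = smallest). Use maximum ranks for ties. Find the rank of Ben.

Sorted (ascending): 20, 36, 41, 43, 57, 68, 68, 79, 95
The 2 values of 68 occupy positions 6–7 → each gets rank 7.
Ben has value 20 units → rank 1.

1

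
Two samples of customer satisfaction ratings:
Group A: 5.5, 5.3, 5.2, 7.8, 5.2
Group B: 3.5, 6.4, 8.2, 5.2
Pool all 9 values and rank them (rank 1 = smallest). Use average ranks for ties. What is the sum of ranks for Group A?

25

Sorted (ascending): 3.5, 5.2, 5.2, 5.2, 5.3, 5.5, 6.4, 7.8, 8.2
The 3 values of 5.2 occupy positions 2–4 → average rank 3.
Group A values → pooled ranks: 5.5→6, 5.3→5, 5.2→3, 7.8→8, 5.2→3
Rank sum = 6 + 5 + 3 + 8 + 3 = 25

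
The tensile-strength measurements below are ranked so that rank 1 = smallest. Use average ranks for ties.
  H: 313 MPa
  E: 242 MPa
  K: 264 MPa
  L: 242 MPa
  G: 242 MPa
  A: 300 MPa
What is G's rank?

Sorted (ascending): 242, 242, 242, 264, 300, 313
The 3 values of 242 occupy positions 1–3 → average rank 2.
G has value 242 MPa → rank 2.

2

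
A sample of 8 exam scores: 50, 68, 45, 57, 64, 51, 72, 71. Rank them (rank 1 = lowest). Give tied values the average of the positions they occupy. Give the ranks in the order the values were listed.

Sorted (ascending): 45, 50, 51, 57, 64, 68, 71, 72
No ties — each value takes its position as its rank.

2, 6, 1, 4, 5, 3, 8, 7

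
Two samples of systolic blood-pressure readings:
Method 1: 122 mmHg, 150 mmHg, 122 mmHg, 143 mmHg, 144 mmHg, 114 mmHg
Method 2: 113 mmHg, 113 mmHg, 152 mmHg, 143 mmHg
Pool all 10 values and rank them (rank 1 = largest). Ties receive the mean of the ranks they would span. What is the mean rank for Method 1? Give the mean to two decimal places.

Sorted (descending): 152, 150, 144, 143, 143, 122, 122, 114, 113, 113
The 2 values of 143 occupy positions 4–5 → average rank (4+5)/2 = 4.5.
The 2 values of 122 occupy positions 6–7 → average rank (6+7)/2 = 6.5.
The 2 values of 113 occupy positions 9–10 → average rank (9+10)/2 = 9.5.
Method 1 values → pooled ranks: 122→6.5, 150→2, 122→6.5, 143→4.5, 144→3, 114→8
Mean rank = (6.5 + 2 + 6.5 + 4.5 + 3 + 8) / 6 = 5.08

5.08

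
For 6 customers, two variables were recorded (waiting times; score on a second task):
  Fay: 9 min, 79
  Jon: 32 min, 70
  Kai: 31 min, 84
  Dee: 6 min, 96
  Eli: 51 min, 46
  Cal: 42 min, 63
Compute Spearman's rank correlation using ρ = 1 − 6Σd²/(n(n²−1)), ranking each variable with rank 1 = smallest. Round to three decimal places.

-0.943

Ranks of variable 1: 2, 4, 3, 1, 6, 5
Ranks of variable 2: 4, 3, 5, 6, 1, 2
d = r₁ − r₂: -2, 1, -2, -5, 5, 3
d²: 4, 1, 4, 25, 25, 9; Σd² = 68
ρ = 1 − 6·68/(6·35) = 1 − 408/210 = -0.943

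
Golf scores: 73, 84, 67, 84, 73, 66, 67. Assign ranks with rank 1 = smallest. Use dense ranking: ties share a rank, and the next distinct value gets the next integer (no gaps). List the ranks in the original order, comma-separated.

Sorted (ascending): 66, 67, 67, 73, 73, 84, 84
The 2 values of 67 share dense rank 2.
The 2 values of 73 share dense rank 3.
The 2 values of 84 share dense rank 4.
Remaining distinct values take the next consecutive integers.

3, 4, 2, 4, 3, 1, 2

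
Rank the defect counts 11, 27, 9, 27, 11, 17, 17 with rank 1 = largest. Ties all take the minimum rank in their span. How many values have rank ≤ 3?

Sorted (descending): 27, 27, 17, 17, 11, 11, 9
The 2 values of 27 occupy positions 1–2 → each gets rank 1.
The 2 values of 17 occupy positions 3–4 → each gets rank 3.
The 2 values of 11 occupy positions 5–6 → each gets rank 5.
Ranks ≤ 3: {1, 1, 3, 3} → 4 values.

4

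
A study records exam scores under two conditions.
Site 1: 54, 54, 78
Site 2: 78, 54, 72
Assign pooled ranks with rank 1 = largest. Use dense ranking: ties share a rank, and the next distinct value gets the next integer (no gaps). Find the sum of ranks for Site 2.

Sorted (descending): 78, 78, 72, 54, 54, 54
The 2 values of 78 share dense rank 1.
The 3 values of 54 share dense rank 3.
Remaining distinct values take the next consecutive integers.
Site 2 values → pooled ranks: 78→1, 54→3, 72→2
Rank sum = 1 + 3 + 2 = 6

6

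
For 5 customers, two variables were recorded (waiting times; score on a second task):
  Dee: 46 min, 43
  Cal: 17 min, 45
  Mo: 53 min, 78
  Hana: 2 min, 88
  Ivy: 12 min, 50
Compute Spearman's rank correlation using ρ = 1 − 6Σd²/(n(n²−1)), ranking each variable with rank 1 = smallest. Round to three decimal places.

Ranks of variable 1: 4, 3, 5, 1, 2
Ranks of variable 2: 1, 2, 4, 5, 3
d = r₁ − r₂: 3, 1, 1, -4, -1
d²: 9, 1, 1, 16, 1; Σd² = 28
ρ = 1 − 6·28/(5·24) = 1 − 168/120 = -0.400

-0.400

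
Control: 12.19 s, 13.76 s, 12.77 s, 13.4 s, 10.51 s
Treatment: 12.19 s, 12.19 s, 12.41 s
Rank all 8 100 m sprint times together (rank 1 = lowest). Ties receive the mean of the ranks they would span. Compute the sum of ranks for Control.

Sorted (ascending): 10.51, 12.19, 12.19, 12.19, 12.41, 12.77, 13.4, 13.76
The 3 values of 12.19 occupy positions 2–4 → average rank 3.
Control values → pooled ranks: 12.19→3, 13.76→8, 12.77→6, 13.4→7, 10.51→1
Rank sum = 3 + 8 + 6 + 7 + 1 = 25

25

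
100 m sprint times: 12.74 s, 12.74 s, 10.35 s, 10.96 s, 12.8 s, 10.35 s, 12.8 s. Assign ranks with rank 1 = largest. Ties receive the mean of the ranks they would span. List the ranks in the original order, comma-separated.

3.5, 3.5, 6.5, 5, 1.5, 6.5, 1.5

Sorted (descending): 12.8, 12.8, 12.74, 12.74, 10.96, 10.35, 10.35
The 2 values of 12.8 occupy positions 1–2 → average rank (1+2)/2 = 1.5.
The 2 values of 12.74 occupy positions 3–4 → average rank (3+4)/2 = 3.5.
The 2 values of 10.35 occupy positions 6–7 → average rank (6+7)/2 = 6.5.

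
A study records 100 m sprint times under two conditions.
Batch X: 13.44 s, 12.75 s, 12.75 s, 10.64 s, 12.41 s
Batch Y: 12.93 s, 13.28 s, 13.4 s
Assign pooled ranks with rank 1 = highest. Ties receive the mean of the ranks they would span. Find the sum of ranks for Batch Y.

9

Sorted (descending): 13.44, 13.4, 13.28, 12.93, 12.75, 12.75, 12.41, 10.64
The 2 values of 12.75 occupy positions 5–6 → average rank (5+6)/2 = 5.5.
Batch Y values → pooled ranks: 12.93→4, 13.28→3, 13.4→2
Rank sum = 4 + 3 + 2 = 9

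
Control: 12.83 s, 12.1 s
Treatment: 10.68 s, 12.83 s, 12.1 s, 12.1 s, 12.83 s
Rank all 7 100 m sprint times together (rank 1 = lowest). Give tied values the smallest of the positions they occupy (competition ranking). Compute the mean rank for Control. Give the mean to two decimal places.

3.50

Sorted (ascending): 10.68, 12.1, 12.1, 12.1, 12.83, 12.83, 12.83
The 3 values of 12.1 occupy positions 2–4 → each gets rank 2.
The 3 values of 12.83 occupy positions 5–7 → each gets rank 5.
Control values → pooled ranks: 12.83→5, 12.1→2
Mean rank = (5 + 2) / 2 = 3.50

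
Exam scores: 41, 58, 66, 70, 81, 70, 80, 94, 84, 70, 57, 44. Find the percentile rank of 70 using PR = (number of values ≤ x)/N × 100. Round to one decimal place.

66.7

N = 12.
Strictly below 70: 5. Equal to 70: 3.
PR = 8/12 × 100 = 66.7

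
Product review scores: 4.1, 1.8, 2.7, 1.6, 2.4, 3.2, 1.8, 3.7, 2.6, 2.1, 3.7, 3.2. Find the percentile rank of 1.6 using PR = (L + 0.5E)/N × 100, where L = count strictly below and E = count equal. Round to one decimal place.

N = 12.
Strictly below 1.6: 0. Equal to 1.6: 1.
PR = (0 + 0.5·1)/12 × 100 = 4.2

4.2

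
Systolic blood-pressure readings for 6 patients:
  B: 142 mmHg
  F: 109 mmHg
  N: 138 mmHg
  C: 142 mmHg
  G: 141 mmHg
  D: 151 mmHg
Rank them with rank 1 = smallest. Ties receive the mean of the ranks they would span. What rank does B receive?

Sorted (ascending): 109, 138, 141, 142, 142, 151
The 2 values of 142 occupy positions 4–5 → average rank (4+5)/2 = 4.5.
B has value 142 mmHg → rank 4.5.

4.5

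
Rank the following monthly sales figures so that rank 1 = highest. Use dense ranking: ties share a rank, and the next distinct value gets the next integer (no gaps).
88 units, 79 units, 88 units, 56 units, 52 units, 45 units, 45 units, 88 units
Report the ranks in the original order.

1, 2, 1, 3, 4, 5, 5, 1

Sorted (descending): 88, 88, 88, 79, 56, 52, 45, 45
The 3 values of 88 share dense rank 1.
The 2 values of 45 share dense rank 5.
Remaining distinct values take the next consecutive integers.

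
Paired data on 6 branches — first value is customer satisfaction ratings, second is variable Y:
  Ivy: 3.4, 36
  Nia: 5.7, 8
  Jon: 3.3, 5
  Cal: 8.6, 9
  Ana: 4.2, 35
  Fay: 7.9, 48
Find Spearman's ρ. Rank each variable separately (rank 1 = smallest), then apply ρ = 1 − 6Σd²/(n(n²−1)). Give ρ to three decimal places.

0.314

Ranks of variable 1: 2, 4, 1, 6, 3, 5
Ranks of variable 2: 5, 2, 1, 3, 4, 6
d = r₁ − r₂: -3, 2, 0, 3, -1, -1
d²: 9, 4, 0, 9, 1, 1; Σd² = 24
ρ = 1 − 6·24/(6·35) = 1 − 144/210 = 0.314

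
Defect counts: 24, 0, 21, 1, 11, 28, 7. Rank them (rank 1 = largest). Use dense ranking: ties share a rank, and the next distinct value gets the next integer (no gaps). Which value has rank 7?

0

Sorted (descending): 28, 24, 21, 11, 7, 1, 0
No ties — each value takes its position as its rank.
Rank 7 → value 0.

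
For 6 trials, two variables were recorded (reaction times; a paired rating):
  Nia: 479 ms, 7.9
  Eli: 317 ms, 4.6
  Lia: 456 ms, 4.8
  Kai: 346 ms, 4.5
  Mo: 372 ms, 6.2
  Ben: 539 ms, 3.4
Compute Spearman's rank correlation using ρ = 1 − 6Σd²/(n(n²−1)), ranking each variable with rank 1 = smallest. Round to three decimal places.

0.029

Ranks of variable 1: 5, 1, 4, 2, 3, 6
Ranks of variable 2: 6, 3, 4, 2, 5, 1
d = r₁ − r₂: -1, -2, 0, 0, -2, 5
d²: 1, 4, 0, 0, 4, 25; Σd² = 34
ρ = 1 − 6·34/(6·35) = 1 − 204/210 = 0.029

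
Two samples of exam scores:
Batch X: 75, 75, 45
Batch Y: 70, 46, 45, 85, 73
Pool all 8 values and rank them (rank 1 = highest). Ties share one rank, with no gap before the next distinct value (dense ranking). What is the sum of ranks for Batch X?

Sorted (descending): 85, 75, 75, 73, 70, 46, 45, 45
The 2 values of 75 share dense rank 2.
The 2 values of 45 share dense rank 6.
Remaining distinct values take the next consecutive integers.
Batch X values → pooled ranks: 75→2, 75→2, 45→6
Rank sum = 2 + 2 + 6 = 10

10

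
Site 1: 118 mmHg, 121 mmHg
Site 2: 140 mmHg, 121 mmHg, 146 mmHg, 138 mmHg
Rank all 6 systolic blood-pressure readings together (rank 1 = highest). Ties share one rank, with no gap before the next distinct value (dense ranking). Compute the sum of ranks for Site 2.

10

Sorted (descending): 146, 140, 138, 121, 121, 118
The 2 values of 121 share dense rank 4.
Remaining distinct values take the next consecutive integers.
Site 2 values → pooled ranks: 140→2, 121→4, 146→1, 138→3
Rank sum = 2 + 4 + 1 + 3 = 10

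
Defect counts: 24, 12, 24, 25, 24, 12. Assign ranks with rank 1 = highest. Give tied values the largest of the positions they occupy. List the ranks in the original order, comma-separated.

4, 6, 4, 1, 4, 6

Sorted (descending): 25, 24, 24, 24, 12, 12
The 3 values of 24 occupy positions 2–4 → each gets rank 4.
The 2 values of 12 occupy positions 5–6 → each gets rank 6.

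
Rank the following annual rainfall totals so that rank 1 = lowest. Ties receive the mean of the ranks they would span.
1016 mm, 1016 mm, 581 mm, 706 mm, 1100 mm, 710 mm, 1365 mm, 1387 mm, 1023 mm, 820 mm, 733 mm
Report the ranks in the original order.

Sorted (ascending): 581, 706, 710, 733, 820, 1016, 1016, 1023, 1100, 1365, 1387
The 2 values of 1016 occupy positions 6–7 → average rank (6+7)/2 = 6.5.

6.5, 6.5, 1, 2, 9, 3, 10, 11, 8, 5, 4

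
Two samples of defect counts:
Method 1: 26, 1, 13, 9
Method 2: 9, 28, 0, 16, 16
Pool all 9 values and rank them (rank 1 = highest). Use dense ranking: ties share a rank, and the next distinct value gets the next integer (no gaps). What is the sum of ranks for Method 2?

Sorted (descending): 28, 26, 16, 16, 13, 9, 9, 1, 0
The 2 values of 16 share dense rank 3.
The 2 values of 9 share dense rank 5.
Remaining distinct values take the next consecutive integers.
Method 2 values → pooled ranks: 9→5, 28→1, 0→7, 16→3, 16→3
Rank sum = 5 + 1 + 7 + 3 + 3 = 19

19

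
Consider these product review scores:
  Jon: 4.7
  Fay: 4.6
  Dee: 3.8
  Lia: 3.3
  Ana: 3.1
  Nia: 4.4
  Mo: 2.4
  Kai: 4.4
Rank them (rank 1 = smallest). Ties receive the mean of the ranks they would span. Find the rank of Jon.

Sorted (ascending): 2.4, 3.1, 3.3, 3.8, 4.4, 4.4, 4.6, 4.7
The 2 values of 4.4 occupy positions 5–6 → average rank (5+6)/2 = 5.5.
Jon has value 4.7 → rank 8.

8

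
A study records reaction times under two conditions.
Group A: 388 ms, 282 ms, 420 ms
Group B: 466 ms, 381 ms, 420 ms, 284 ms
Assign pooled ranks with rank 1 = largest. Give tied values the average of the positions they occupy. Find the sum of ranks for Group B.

14.5

Sorted (descending): 466, 420, 420, 388, 381, 284, 282
The 2 values of 420 occupy positions 2–3 → average rank (2+3)/2 = 2.5.
Group B values → pooled ranks: 466→1, 381→5, 420→2.5, 284→6
Rank sum = 1 + 5 + 2.5 + 6 = 14.5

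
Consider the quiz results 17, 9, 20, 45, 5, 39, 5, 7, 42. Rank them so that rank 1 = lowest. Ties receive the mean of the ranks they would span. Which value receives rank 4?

Sorted (ascending): 5, 5, 7, 9, 17, 20, 39, 42, 45
The 2 values of 5 occupy positions 1–2 → average rank (1+2)/2 = 1.5.
Rank 4 → value 9.

9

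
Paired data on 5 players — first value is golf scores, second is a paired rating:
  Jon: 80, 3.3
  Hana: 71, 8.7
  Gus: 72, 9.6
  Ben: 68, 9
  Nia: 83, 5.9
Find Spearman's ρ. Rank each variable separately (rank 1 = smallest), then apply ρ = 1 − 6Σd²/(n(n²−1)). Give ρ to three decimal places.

Ranks of variable 1: 4, 2, 3, 1, 5
Ranks of variable 2: 1, 3, 5, 4, 2
d = r₁ − r₂: 3, -1, -2, -3, 3
d²: 9, 1, 4, 9, 9; Σd² = 32
ρ = 1 − 6·32/(5·24) = 1 − 192/120 = -0.600

-0.600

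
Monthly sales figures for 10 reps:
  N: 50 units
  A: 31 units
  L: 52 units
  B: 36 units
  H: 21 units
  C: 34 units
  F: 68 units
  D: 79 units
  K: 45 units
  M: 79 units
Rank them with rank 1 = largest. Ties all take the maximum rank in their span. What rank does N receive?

Sorted (descending): 79, 79, 68, 52, 50, 45, 36, 34, 31, 21
The 2 values of 79 occupy positions 1–2 → each gets rank 2.
N has value 50 units → rank 5.

5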